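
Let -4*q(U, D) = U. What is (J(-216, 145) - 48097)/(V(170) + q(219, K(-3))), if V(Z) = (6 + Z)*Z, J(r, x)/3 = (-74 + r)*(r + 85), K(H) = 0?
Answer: 263492/119461 ≈ 2.2057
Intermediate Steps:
q(U, D) = -U/4
J(r, x) = 3*(-74 + r)*(85 + r) (J(r, x) = 3*((-74 + r)*(r + 85)) = 3*((-74 + r)*(85 + r)) = 3*(-74 + r)*(85 + r))
V(Z) = Z*(6 + Z)
(J(-216, 145) - 48097)/(V(170) + q(219, K(-3))) = ((-18870 + 3*(-216)² + 33*(-216)) - 48097)/(170*(6 + 170) - ¼*219) = ((-18870 + 3*46656 - 7128) - 48097)/(170*176 - 219/4) = ((-18870 + 139968 - 7128) - 48097)/(29920 - 219/4) = (113970 - 48097)/(119461/4) = 65873*(4/119461) = 263492/119461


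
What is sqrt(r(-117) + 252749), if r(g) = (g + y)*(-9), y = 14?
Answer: 2*sqrt(63419) ≈ 503.66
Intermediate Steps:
r(g) = -126 - 9*g (r(g) = (g + 14)*(-9) = (14 + g)*(-9) = -126 - 9*g)
sqrt(r(-117) + 252749) = sqrt((-126 - 9*(-117)) + 252749) = sqrt((-126 + 1053) + 252749) = sqrt(927 + 252749) = sqrt(253676) = 2*sqrt(63419)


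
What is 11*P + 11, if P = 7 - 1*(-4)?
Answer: 132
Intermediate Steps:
P = 11 (P = 7 + 4 = 11)
11*P + 11 = 11*11 + 11 = 121 + 11 = 132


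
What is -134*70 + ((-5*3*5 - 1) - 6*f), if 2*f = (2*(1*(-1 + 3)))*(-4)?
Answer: -9408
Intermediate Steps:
f = -8 (f = ((2*(1*(-1 + 3)))*(-4))/2 = ((2*(1*2))*(-4))/2 = ((2*2)*(-4))/2 = (4*(-4))/2 = (1/2)*(-16) = -8)
-134*70 + ((-5*3*5 - 1) - 6*f) = -134*70 + ((-5*3*5 - 1) - 6*(-8)) = -9380 + ((-15*5 - 1) + 48) = -9380 + ((-75 - 1) + 48) = -9380 + (-76 + 48) = -9380 - 28 = -9408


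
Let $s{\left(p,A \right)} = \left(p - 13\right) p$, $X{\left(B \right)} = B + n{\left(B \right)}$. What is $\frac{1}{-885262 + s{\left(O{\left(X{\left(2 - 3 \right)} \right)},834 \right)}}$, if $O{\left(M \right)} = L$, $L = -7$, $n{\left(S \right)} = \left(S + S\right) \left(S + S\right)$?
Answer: $- \frac{1}{885122} \approx -1.1298 \cdot 10^{-6}$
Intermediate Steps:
$n{\left(S \right)} = 4 S^{2}$ ($n{\left(S \right)} = 2 S 2 S = 4 S^{2}$)
$X{\left(B \right)} = B + 4 B^{2}$
$O{\left(M \right)} = -7$
$s{\left(p,A \right)} = p \left(-13 + p\right)$ ($s{\left(p,A \right)} = \left(-13 + p\right) p = p \left(-13 + p\right)$)
$\frac{1}{-885262 + s{\left(O{\left(X{\left(2 - 3 \right)} \right)},834 \right)}} = \frac{1}{-885262 - 7 \left(-13 - 7\right)} = \frac{1}{-885262 - -140} = \frac{1}{-885262 + 140} = \frac{1}{-885122} = - \frac{1}{885122}$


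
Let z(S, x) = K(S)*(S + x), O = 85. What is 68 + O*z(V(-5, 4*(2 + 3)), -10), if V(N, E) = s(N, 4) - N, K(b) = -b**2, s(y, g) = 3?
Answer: 10948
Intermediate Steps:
V(N, E) = 3 - N
z(S, x) = -S**2*(S + x) (z(S, x) = (-S**2)*(S + x) = -S**2*(S + x))
68 + O*z(V(-5, 4*(2 + 3)), -10) = 68 + 85*((3 - 1*(-5))**2*(-(3 - 1*(-5)) - 1*(-10))) = 68 + 85*((3 + 5)**2*(-(3 + 5) + 10)) = 68 + 85*(8**2*(-1*8 + 10)) = 68 + 85*(64*(-8 + 10)) = 68 + 85*(64*2) = 68 + 85*128 = 68 + 10880 = 10948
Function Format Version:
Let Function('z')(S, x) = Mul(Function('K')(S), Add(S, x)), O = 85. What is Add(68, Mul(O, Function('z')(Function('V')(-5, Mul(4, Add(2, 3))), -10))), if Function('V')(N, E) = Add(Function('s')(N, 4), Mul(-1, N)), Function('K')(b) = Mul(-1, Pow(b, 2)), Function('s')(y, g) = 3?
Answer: 10948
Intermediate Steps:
Function('V')(N, E) = Add(3, Mul(-1, N))
Function('z')(S, x) = Mul(-1, Pow(S, 2), Add(S, x)) (Function('z')(S, x) = Mul(Mul(-1, Pow(S, 2)), Add(S, x)) = Mul(-1, Pow(S, 2), Add(S, x)))
Add(68, Mul(O, Function('z')(Function('V')(-5, Mul(4, Add(2, 3))), -10))) = Add(68, Mul(85, Mul(Pow(Add(3, Mul(-1, -5)), 2), Add(Mul(-1, Add(3, Mul(-1, -5))), Mul(-1, -10))))) = Add(68, Mul(85, Mul(Pow(Add(3, 5), 2), Add(Mul(-1, Add(3, 5)), 10)))) = Add(68, Mul(85, Mul(Pow(8, 2), Add(Mul(-1, 8), 10)))) = Add(68, Mul(85, Mul(64, Add(-8, 10)))) = Add(68, Mul(85, Mul(64, 2))) = Add(68, Mul(85, 128)) = Add(68, 10880) = 10948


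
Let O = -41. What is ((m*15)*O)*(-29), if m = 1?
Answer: 17835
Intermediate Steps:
((m*15)*O)*(-29) = ((1*15)*(-41))*(-29) = (15*(-41))*(-29) = -615*(-29) = 17835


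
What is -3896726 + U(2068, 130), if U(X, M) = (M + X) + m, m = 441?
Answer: -3894087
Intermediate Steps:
U(X, M) = 441 + M + X (U(X, M) = (M + X) + 441 = 441 + M + X)
-3896726 + U(2068, 130) = -3896726 + (441 + 130 + 2068) = -3896726 + 2639 = -3894087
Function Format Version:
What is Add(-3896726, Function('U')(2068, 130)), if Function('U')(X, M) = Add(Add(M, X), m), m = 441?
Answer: -3894087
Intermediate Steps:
Function('U')(X, M) = Add(441, M, X) (Function('U')(X, M) = Add(Add(M, X), 441) = Add(441, M, X))
Add(-3896726, Function('U')(2068, 130)) = Add(-3896726, Add(441, 130, 2068)) = Add(-3896726, 2639) = -3894087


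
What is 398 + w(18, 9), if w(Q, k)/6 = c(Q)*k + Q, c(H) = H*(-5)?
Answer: -4354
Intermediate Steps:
c(H) = -5*H
w(Q, k) = 6*Q - 30*Q*k (w(Q, k) = 6*((-5*Q)*k + Q) = 6*(-5*Q*k + Q) = 6*(Q - 5*Q*k) = 6*Q - 30*Q*k)
398 + w(18, 9) = 398 + 6*18*(1 - 5*9) = 398 + 6*18*(1 - 45) = 398 + 6*18*(-44) = 398 - 4752 = -4354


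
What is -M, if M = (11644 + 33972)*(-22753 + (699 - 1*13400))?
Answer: 1617269664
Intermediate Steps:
M = -1617269664 (M = 45616*(-22753 + (699 - 13400)) = 45616*(-22753 - 12701) = 45616*(-35454) = -1617269664)
-M = -1*(-1617269664) = 1617269664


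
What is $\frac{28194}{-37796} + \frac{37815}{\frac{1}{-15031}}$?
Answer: $- \frac{10741571528067}{18898} \approx -5.684 \cdot 10^{8}$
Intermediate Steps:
$\frac{28194}{-37796} + \frac{37815}{\frac{1}{-15031}} = 28194 \left(- \frac{1}{37796}\right) + \frac{37815}{- \frac{1}{15031}} = - \frac{14097}{18898} + 37815 \left(-15031\right) = - \frac{14097}{18898} - 568397265 = - \frac{10741571528067}{18898}$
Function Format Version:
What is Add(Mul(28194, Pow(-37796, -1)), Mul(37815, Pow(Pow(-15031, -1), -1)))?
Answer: Rational(-10741571528067, 18898) ≈ -5.6840e+8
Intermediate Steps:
Add(Mul(28194, Pow(-37796, -1)), Mul(37815, Pow(Pow(-15031, -1), -1))) = Add(Mul(28194, Rational(-1, 37796)), Mul(37815, Pow(Rational(-1, 15031), -1))) = Add(Rational(-14097, 18898), Mul(37815, -15031)) = Add(Rational(-14097, 18898), -568397265) = Rational(-10741571528067, 18898)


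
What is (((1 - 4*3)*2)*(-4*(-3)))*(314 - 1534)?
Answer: 322080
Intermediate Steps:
(((1 - 4*3)*2)*(-4*(-3)))*(314 - 1534) = (((1 - 12)*2)*12)*(-1220) = (-11*2*12)*(-1220) = -22*12*(-1220) = -264*(-1220) = 322080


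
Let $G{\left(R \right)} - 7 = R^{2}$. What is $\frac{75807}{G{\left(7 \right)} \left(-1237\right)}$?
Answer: $- \frac{75807}{69272} \approx -1.0943$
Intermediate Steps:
$G{\left(R \right)} = 7 + R^{2}$
$\frac{75807}{G{\left(7 \right)} \left(-1237\right)} = \frac{75807}{\left(7 + 7^{2}\right) \left(-1237\right)} = \frac{75807}{\left(7 + 49\right) \left(-1237\right)} = \frac{75807}{56 \left(-1237\right)} = \frac{75807}{-69272} = 75807 \left(- \frac{1}{69272}\right) = - \frac{75807}{69272}$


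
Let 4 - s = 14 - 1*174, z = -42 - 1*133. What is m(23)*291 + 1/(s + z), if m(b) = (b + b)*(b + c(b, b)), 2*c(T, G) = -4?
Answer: 3092165/11 ≈ 2.8111e+5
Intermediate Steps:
c(T, G) = -2 (c(T, G) = (½)*(-4) = -2)
z = -175 (z = -42 - 133 = -175)
s = 164 (s = 4 - (14 - 1*174) = 4 - (14 - 174) = 4 - 1*(-160) = 4 + 160 = 164)
m(b) = 2*b*(-2 + b) (m(b) = (b + b)*(b - 2) = (2*b)*(-2 + b) = 2*b*(-2 + b))
m(23)*291 + 1/(s + z) = (2*23*(-2 + 23))*291 + 1/(164 - 175) = (2*23*21)*291 + 1/(-11) = 966*291 - 1/11 = 281106 - 1/11 = 3092165/11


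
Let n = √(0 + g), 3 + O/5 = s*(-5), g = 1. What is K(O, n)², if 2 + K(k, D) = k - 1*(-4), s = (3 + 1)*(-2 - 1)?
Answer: 82369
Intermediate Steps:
s = -12 (s = 4*(-3) = -12)
O = 285 (O = -15 + 5*(-12*(-5)) = -15 + 5*60 = -15 + 300 = 285)
n = 1 (n = √(0 + 1) = √1 = 1)
K(k, D) = 2 + k (K(k, D) = -2 + (k - 1*(-4)) = -2 + (k + 4) = -2 + (4 + k) = 2 + k)
K(O, n)² = (2 + 285)² = 287² = 82369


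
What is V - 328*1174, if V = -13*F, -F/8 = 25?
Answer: -382472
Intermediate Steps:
F = -200 (F = -8*25 = -200)
V = 2600 (V = -13*(-200) = 2600)
V - 328*1174 = 2600 - 328*1174 = 2600 - 385072 = -382472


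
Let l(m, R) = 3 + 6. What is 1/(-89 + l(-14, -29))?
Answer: -1/80 ≈ -0.012500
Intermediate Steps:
l(m, R) = 9
1/(-89 + l(-14, -29)) = 1/(-89 + 9) = 1/(-80) = -1/80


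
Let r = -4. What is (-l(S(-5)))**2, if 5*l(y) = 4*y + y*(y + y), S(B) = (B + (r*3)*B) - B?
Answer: 2214144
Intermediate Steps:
S(B) = -12*B (S(B) = (B + (-4*3)*B) - B = (B - 12*B) - B = -11*B - B = -12*B)
l(y) = 2*y**2/5 + 4*y/5 (l(y) = (4*y + y*(y + y))/5 = (4*y + y*(2*y))/5 = (4*y + 2*y**2)/5 = (2*y**2 + 4*y)/5 = 2*y**2/5 + 4*y/5)
(-l(S(-5)))**2 = (-2*(-12*(-5))*(2 - 12*(-5))/5)**2 = (-2*60*(2 + 60)/5)**2 = (-2*60*62/5)**2 = (-1*1488)**2 = (-1488)**2 = 2214144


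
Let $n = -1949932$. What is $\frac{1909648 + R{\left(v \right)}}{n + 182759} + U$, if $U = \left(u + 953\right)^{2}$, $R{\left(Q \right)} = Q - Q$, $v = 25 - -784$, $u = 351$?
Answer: $\frac{3004927334320}{1767173} \approx 1.7004 \cdot 10^{6}$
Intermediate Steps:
$v = 809$ ($v = 25 + 784 = 809$)
$R{\left(Q \right)} = 0$
$U = 1700416$ ($U = \left(351 + 953\right)^{2} = 1304^{2} = 1700416$)
$\frac{1909648 + R{\left(v \right)}}{n + 182759} + U = \frac{1909648 + 0}{-1949932 + 182759} + 1700416 = \frac{1909648}{-1767173} + 1700416 = 1909648 \left(- \frac{1}{1767173}\right) + 1700416 = - \frac{1909648}{1767173} + 1700416 = \frac{3004927334320}{1767173}$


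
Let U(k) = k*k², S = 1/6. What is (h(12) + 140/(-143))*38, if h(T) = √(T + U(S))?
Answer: -5320/143 + 19*√15558/18 ≈ 94.458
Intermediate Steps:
S = ⅙ ≈ 0.16667
U(k) = k³
h(T) = √(1/216 + T) (h(T) = √(T + (⅙)³) = √(T + 1/216) = √(1/216 + T))
(h(12) + 140/(-143))*38 = (√(6 + 1296*12)/36 + 140/(-143))*38 = (√(6 + 15552)/36 + 140*(-1/143))*38 = (√15558/36 - 140/143)*38 = (-140/143 + √15558/36)*38 = -5320/143 + 19*√15558/18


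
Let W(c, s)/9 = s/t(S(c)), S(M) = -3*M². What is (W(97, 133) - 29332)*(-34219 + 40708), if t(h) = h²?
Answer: -16850251506461751/88529281 ≈ -1.9034e+8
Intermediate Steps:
W(c, s) = s/c⁴ (W(c, s) = 9*(s/((-3*c²)²)) = 9*(s/((9*c⁴))) = 9*(s*(1/(9*c⁴))) = 9*(s/(9*c⁴)) = s/c⁴)
(W(97, 133) - 29332)*(-34219 + 40708) = (133/97⁴ - 29332)*(-34219 + 40708) = (133*(1/88529281) - 29332)*6489 = (133/88529281 - 29332)*6489 = -2596740870159/88529281*6489 = -16850251506461751/88529281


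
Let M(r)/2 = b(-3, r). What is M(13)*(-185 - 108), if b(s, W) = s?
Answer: 1758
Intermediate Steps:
M(r) = -6 (M(r) = 2*(-3) = -6)
M(13)*(-185 - 108) = -6*(-185 - 108) = -6*(-293) = 1758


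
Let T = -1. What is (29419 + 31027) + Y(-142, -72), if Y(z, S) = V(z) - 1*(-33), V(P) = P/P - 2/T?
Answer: 60482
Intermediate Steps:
V(P) = 3 (V(P) = P/P - 2/(-1) = 1 - 2*(-1) = 1 + 2 = 3)
Y(z, S) = 36 (Y(z, S) = 3 - 1*(-33) = 3 + 33 = 36)
(29419 + 31027) + Y(-142, -72) = (29419 + 31027) + 36 = 60446 + 36 = 60482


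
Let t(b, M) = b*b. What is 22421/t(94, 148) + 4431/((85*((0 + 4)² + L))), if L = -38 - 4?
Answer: 5199047/9763780 ≈ 0.53248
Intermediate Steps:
t(b, M) = b²
L = -42
22421/t(94, 148) + 4431/((85*((0 + 4)² + L))) = 22421/(94²) + 4431/((85*((0 + 4)² - 42))) = 22421/8836 + 4431/((85*(4² - 42))) = 22421*(1/8836) + 4431/((85*(16 - 42))) = 22421/8836 + 4431/((85*(-26))) = 22421/8836 + 4431/(-2210) = 22421/8836 + 4431*(-1/2210) = 22421/8836 - 4431/2210 = 5199047/9763780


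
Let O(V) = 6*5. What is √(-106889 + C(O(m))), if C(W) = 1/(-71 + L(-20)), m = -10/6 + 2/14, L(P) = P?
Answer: 10*I*√8851479/91 ≈ 326.94*I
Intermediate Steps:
m = -32/21 (m = -10*⅙ + 2*(1/14) = -5/3 + ⅐ = -32/21 ≈ -1.5238)
O(V) = 30
C(W) = -1/91 (C(W) = 1/(-71 - 20) = 1/(-91) = -1/91)
√(-106889 + C(O(m))) = √(-106889 - 1/91) = √(-9726900/91) = 10*I*√8851479/91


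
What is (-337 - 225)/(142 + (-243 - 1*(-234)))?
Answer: -562/133 ≈ -4.2256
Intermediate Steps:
(-337 - 225)/(142 + (-243 - 1*(-234))) = -562/(142 + (-243 + 234)) = -562/(142 - 9) = -562/133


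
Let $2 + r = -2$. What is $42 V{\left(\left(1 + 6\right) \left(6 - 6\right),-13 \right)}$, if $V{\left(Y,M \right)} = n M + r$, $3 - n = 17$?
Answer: $7476$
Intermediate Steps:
$r = -4$ ($r = -2 - 2 = -4$)
$n = -14$ ($n = 3 - 17 = -14$)
$V{\left(Y,M \right)} = -4 - 14 M$ ($V{\left(Y,M \right)} = - 14 M - 4 = -4 - 14 M$)
$42 V{\left(\left(1 + 6\right) \left(6 - 6\right),-13 \right)} = 42 \left(-4 - -182\right) = 42 \left(-4 + 182\right) = 42 \cdot 178 = 7476$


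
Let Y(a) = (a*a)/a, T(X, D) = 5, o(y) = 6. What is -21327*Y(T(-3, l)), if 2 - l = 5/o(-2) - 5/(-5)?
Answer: -106635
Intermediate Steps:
l = ⅙ (l = 2 - (5/6 - 5/(-5)) = 2 - (5*(⅙) - 5*(-⅕)) = 2 - (⅚ + 1) = 2 - 1*11/6 = 2 - 11/6 = ⅙ ≈ 0.16667)
Y(a) = a (Y(a) = a²/a = a)
-21327*Y(T(-3, l)) = -21327*5 = -106635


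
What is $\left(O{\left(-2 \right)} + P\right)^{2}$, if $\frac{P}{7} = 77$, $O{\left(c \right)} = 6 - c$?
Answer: $299209$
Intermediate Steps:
$P = 539$ ($P = 7 \cdot 77 = 539$)
$\left(O{\left(-2 \right)} + P\right)^{2} = \left(\left(6 - -2\right) + 539\right)^{2} = \left(\left(6 + 2\right) + 539\right)^{2} = \left(8 + 539\right)^{2} = 547^{2} = 299209$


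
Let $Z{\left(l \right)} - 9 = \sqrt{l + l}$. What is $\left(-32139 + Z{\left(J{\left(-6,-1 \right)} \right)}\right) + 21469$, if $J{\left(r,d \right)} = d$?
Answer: $-10661 + i \sqrt{2} \approx -10661.0 + 1.4142 i$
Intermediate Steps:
$Z{\left(l \right)} = 9 + \sqrt{2} \sqrt{l}$ ($Z{\left(l \right)} = 9 + \sqrt{l + l} = 9 + \sqrt{2 l} = 9 + \sqrt{2} \sqrt{l}$)
$\left(-32139 + Z{\left(J{\left(-6,-1 \right)} \right)}\right) + 21469 = \left(-32139 + \left(9 + \sqrt{2} \sqrt{-1}\right)\right) + 21469 = \left(-32139 + \left(9 + \sqrt{2} i\right)\right) + 21469 = \left(-32139 + \left(9 + i \sqrt{2}\right)\right) + 21469 = \left(-32130 + i \sqrt{2}\right) + 21469 = -10661 + i \sqrt{2}$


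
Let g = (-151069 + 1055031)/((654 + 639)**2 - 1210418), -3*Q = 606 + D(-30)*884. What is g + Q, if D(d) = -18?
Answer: 2355124924/461431 ≈ 5104.0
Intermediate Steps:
Q = 5102 (Q = -(606 - 18*884)/3 = -(606 - 15912)/3 = -1/3*(-15306) = 5102)
g = 903962/461431 (g = 903962/(1293**2 - 1210418) = 903962/(1671849 - 1210418) = 903962/461431 ≈ 1.9590)
g + Q = 903962/461431 + 5102 = 2355124924/461431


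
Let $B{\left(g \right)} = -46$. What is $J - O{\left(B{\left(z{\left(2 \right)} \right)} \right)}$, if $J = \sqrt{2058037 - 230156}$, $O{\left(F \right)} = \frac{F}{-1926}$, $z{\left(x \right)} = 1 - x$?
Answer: $- \frac{23}{963} + \sqrt{1827881} \approx 1352.0$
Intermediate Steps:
$O{\left(F \right)} = - \frac{F}{1926}$ ($O{\left(F \right)} = F \left(- \frac{1}{1926}\right) = - \frac{F}{1926}$)
$J = \sqrt{1827881} \approx 1352.0$
$J - O{\left(B{\left(z{\left(2 \right)} \right)} \right)} = \sqrt{1827881} - \left(- \frac{1}{1926}\right) \left(-46\right) = \sqrt{1827881} - \frac{23}{963} = - \frac{23}{963} + \sqrt{1827881}$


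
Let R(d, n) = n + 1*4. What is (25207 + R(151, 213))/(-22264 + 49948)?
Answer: 6356/6921 ≈ 0.91836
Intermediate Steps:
R(d, n) = 4 + n (R(d, n) = n + 4 = 4 + n)
(25207 + R(151, 213))/(-22264 + 49948) = (25207 + (4 + 213))/(-22264 + 49948) = (25207 + 217)/27684 = 25424*(1/27684) = 6356/6921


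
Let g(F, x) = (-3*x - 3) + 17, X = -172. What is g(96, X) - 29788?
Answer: -29258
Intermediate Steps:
g(F, x) = 14 - 3*x (g(F, x) = (-3 - 3*x) + 17 = 14 - 3*x)
g(96, X) - 29788 = (14 - 3*(-172)) - 29788 = (14 + 516) - 29788 = 530 - 29788 = -29258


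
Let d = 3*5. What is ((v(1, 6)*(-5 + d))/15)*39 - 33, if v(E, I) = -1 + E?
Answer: -33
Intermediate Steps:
d = 15
((v(1, 6)*(-5 + d))/15)*39 - 33 = (((-1 + 1)*(-5 + 15))/15)*39 - 33 = ((0*10)*(1/15))*39 - 33 = (0*(1/15))*39 - 33 = 0*39 - 33 = 0 - 33 = -33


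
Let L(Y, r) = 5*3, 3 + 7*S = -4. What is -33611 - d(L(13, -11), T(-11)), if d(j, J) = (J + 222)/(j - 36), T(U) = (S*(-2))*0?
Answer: -235203/7 ≈ -33600.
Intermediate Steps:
S = -1 (S = -3/7 + (⅐)*(-4) = -3/7 - 4/7 = -1)
T(U) = 0 (T(U) = -1*(-2)*0 = 2*0 = 0)
L(Y, r) = 15
d(j, J) = (222 + J)/(-36 + j)
-33611 - d(L(13, -11), T(-11)) = -33611 - (222 + 0)/(-36 + 15) = -33611 - 222/(-21) = -33611 - (-1)*222/21 = -33611 - 1*(-74/7) = -33611 + 74/7 = -235203/7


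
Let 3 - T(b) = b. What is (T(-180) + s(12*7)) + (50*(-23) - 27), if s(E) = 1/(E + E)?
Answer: -166991/168 ≈ -993.99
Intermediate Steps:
T(b) = 3 - b
s(E) = 1/(2*E)
(T(-180) + s(12*7)) + (50*(-23) - 27) = ((3 - 1*(-180)) + 1/(2*((12*7)))) + (50*(-23) - 27) = ((3 + 180) + (½)/84) + (-1150 - 27) = (183 + (½)*(1/84)) - 1177 = (183 + 1/168) - 1177 = 30745/168 - 1177 = -166991/168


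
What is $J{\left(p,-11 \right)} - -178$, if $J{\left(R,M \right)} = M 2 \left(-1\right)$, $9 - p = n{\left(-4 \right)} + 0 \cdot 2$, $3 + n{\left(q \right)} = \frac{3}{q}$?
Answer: $200$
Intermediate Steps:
$n{\left(q \right)} = -3 + \frac{3}{q}$
$p = \frac{51}{4}$ ($p = 9 - \left(\left(-3 + \frac{3}{-4}\right) + 0 \cdot 2\right) = 9 - \left(\left(-3 + 3 \left(- \frac{1}{4}\right)\right) + 0\right) = 9 - \left(\left(-3 - \frac{3}{4}\right) + 0\right) = 9 - \left(- \frac{15}{4} + 0\right) = 9 - - \frac{15}{4} = 9 + \frac{15}{4} = \frac{51}{4} \approx 12.75$)
$J{\left(R,M \right)} = - 2 M$ ($J{\left(R,M \right)} = 2 M \left(-1\right) = - 2 M$)
$J{\left(p,-11 \right)} - -178 = \left(-2\right) \left(-11\right) - -178 = 22 + 178 = 200$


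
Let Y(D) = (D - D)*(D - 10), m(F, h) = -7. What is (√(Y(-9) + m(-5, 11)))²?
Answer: -7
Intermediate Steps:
Y(D) = 0 (Y(D) = 0*(-10 + D) = 0)
(√(Y(-9) + m(-5, 11)))² = (√(0 - 7))² = (√(-7))² = (I*√7)² = -7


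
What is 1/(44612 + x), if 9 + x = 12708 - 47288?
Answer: 1/10023 ≈ 9.9770e-5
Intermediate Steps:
x = -34589 (x = -9 + (12708 - 47288) = -9 - 34580 = -34589)
1/(44612 + x) = 1/(44612 - 34589) = 1/10023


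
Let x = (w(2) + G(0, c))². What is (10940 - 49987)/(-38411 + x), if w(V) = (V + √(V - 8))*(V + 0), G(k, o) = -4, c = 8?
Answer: 39047/38435 ≈ 1.0159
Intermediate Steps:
w(V) = V*(V + √(-8 + V)) (w(V) = (V + √(-8 + V))*V = V*(V + √(-8 + V)))
x = -24 (x = (2*(2 + √(-8 + 2)) - 4)² = (2*(2 + √(-6)) - 4)² = (2*(2 + I*√6) - 4)² = ((4 + 2*I*√6) - 4)² = (2*I*√6)² = -24)
(10940 - 49987)/(-38411 + x) = (10940 - 49987)/(-38411 - 24) = -39047/(-38435) = -39047*(-1/38435) = 39047/38435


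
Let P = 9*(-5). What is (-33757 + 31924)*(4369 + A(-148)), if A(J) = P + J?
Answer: -7654608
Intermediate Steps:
P = -45
A(J) = -45 + J
(-33757 + 31924)*(4369 + A(-148)) = (-33757 + 31924)*(4369 + (-45 - 148)) = -1833*(4369 - 193) = -1833*4176 = -7654608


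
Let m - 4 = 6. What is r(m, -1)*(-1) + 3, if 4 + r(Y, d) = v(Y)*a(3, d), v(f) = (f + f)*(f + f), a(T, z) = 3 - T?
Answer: 7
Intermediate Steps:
m = 10 (m = 4 + 6 = 10)
v(f) = 4*f**2 (v(f) = (2*f)*(2*f) = 4*f**2)
r(Y, d) = -4 (r(Y, d) = -4 + (4*Y**2)*(3 - 1*3) = -4 + (4*Y**2)*(3 - 3) = -4 + (4*Y**2)*0 = -4 + 0 = -4)
r(m, -1)*(-1) + 3 = -4*(-1) + 3 = 4 + 3 = 7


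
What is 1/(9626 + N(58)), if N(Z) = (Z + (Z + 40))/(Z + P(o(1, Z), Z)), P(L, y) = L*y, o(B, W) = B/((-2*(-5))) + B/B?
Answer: 203/1954338 ≈ 0.00010387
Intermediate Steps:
o(B, W) = 1 + B/10 (o(B, W) = B/10 + 1 = 1 + B/10)
N(Z) = 10*(40 + 2*Z)/(21*Z) (N(Z) = (Z + (Z + 40))/(Z + (1 + (⅒)*1)*Z) = (Z + (40 + Z))/(Z + (1 + ⅒)*Z) = (40 + 2*Z)/(Z + 11*Z/10) = (40 + 2*Z)/((21*Z/10)) = (40 + 2*Z)*(10/(21*Z)) = 10*(40 + 2*Z)/(21*Z))
1/(9626 + N(58)) = 1/(9626 + (20/21)*(20 + 58)/58) = 1/(9626 + (20/21)*(1/58)*78) = 1/(9626 + 260/203) = 1/(1954338/203) = 203/1954338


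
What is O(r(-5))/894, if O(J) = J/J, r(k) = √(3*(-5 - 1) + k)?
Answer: 1/894 ≈ 0.0011186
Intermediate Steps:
r(k) = √(-18 + k) (r(k) = √(3*(-6) + k) = √(-18 + k))
O(J) = 1
O(r(-5))/894 = 1/894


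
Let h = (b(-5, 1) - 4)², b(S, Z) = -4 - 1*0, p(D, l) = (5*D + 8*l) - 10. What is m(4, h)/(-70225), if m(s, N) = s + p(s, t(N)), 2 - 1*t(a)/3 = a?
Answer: 1474/70225 ≈ 0.020990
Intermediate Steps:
t(a) = 6 - 3*a
p(D, l) = -10 + 5*D + 8*l
b(S, Z) = -4 (b(S, Z) = -4 + 0 = -4)
h = 64 (h = (-4 - 4)² = (-8)² = 64)
m(s, N) = 38 - 24*N + 6*s (m(s, N) = s + (-10 + 5*s + 8*(6 - 3*N)) = s + (-10 + 5*s + (48 - 24*N)) = s + (38 - 24*N + 5*s) = 38 - 24*N + 6*s)
m(4, h)/(-70225) = (38 - 24*64 + 6*4)/(-70225) = (38 - 1536 + 24)*(-1/70225) = -1474*(-1/70225) = 1474/70225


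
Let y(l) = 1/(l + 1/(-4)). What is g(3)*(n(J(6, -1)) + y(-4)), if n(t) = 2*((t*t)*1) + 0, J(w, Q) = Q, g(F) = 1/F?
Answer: 10/17 ≈ 0.58823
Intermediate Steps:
g(F) = 1/F
y(l) = 1/(-¼ + l) (y(l) = 1/(l - ¼) = 1/(-¼ + l))
n(t) = 2*t² (n(t) = 2*(t²*1) + 0 = 2*t² + 0 = 2*t²)
g(3)*(n(J(6, -1)) + y(-4)) = (2*(-1)² + 4/(-1 + 4*(-4)))/3 = (2*1 + 4/(-1 - 16))/3 = (2 + 4/(-17))/3 = (2 + 4*(-1/17))/3 = (2 - 4/17)/3 = (⅓)*(30/17) = 10/17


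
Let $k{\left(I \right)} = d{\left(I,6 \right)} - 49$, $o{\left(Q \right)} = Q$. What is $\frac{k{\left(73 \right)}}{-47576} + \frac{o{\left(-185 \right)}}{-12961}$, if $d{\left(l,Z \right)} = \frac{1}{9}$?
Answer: $\frac{10614610}{693711603} \approx 0.015301$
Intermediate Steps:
$d{\left(l,Z \right)} = \frac{1}{9}$
$k{\left(I \right)} = - \frac{440}{9}$ ($k{\left(I \right)} = \frac{1}{9} - 49 = - \frac{440}{9}$)
$\frac{k{\left(73 \right)}}{-47576} + \frac{o{\left(-185 \right)}}{-12961} = - \frac{440}{9 \left(-47576\right)} - \frac{185}{-12961} = \left(- \frac{440}{9}\right) \left(- \frac{1}{47576}\right) - - \frac{185}{12961} = \frac{55}{53523} + \frac{185}{12961} = \frac{10614610}{693711603}$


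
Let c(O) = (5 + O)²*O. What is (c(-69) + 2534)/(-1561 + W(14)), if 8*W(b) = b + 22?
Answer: 560180/3113 ≈ 179.95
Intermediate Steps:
c(O) = O*(5 + O)²
W(b) = 11/4 + b/8 (W(b) = (b + 22)/8 = (22 + b)/8 = 11/4 + b/8)
(c(-69) + 2534)/(-1561 + W(14)) = (-69*(5 - 69)² + 2534)/(-1561 + (11/4 + (⅛)*14)) = (-69*(-64)² + 2534)/(-1561 + (11/4 + 7/4)) = (-69*4096 + 2534)/(-1561 + 9/2) = (-282624 + 2534)/(-3113/2) = -280090*(-2/3113) = 560180/3113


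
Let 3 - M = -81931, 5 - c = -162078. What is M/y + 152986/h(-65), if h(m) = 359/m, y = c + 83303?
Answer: -1220055527217/44046787 ≈ -27699.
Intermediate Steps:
c = 162083 (c = 5 - 1*(-162078) = 5 + 162078 = 162083)
M = 81934 (M = 3 - 1*(-81931) = 3 + 81931 = 81934)
y = 245386 (y = 162083 + 83303 = 245386)
M/y + 152986/h(-65) = 81934/245386 + 152986/((359/(-65))) = 81934*(1/245386) + 152986/((359*(-1/65))) = 40967/122693 + 152986/(-359/65) = 40967/122693 + 152986*(-65/359) = 40967/122693 - 9944090/359 = -1220055527217/44046787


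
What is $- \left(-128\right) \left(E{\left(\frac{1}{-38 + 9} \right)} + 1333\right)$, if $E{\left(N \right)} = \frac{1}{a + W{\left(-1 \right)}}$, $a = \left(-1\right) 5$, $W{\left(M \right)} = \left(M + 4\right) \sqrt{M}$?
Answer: $\frac{2900288}{17} - \frac{192 i}{17} \approx 1.7061 \cdot 10^{5} - 11.294 i$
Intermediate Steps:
$W{\left(M \right)} = \sqrt{M} \left(4 + M\right)$ ($W{\left(M \right)} = \left(4 + M\right) \sqrt{M} = \sqrt{M} \left(4 + M\right)$)
$a = -5$
$E{\left(N \right)} = \frac{-5 - 3 i}{34}$ ($E{\left(N \right)} = \frac{1}{-5 + \sqrt{-1} \left(4 - 1\right)} = \frac{1}{-5 + i 3} = \frac{1}{-5 + 3 i} = \frac{-5 - 3 i}{34}$)
$- \left(-128\right) \left(E{\left(\frac{1}{-38 + 9} \right)} + 1333\right) = - \left(-128\right) \left(\left(- \frac{5}{34} - \frac{3 i}{34}\right) + 1333\right) = - \left(-128\right) \left(\frac{45317}{34} - \frac{3 i}{34}\right) = - (- \frac{2900288}{17} + \frac{192 i}{17}) = \frac{2900288}{17} - \frac{192 i}{17}$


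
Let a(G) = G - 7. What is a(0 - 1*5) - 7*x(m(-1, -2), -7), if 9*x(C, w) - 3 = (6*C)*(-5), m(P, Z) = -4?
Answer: -323/3 ≈ -107.67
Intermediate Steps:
x(C, w) = 1/3 - 10*C/3 (x(C, w) = 1/3 + ((6*C)*(-5))/9 = 1/3 + (-30*C)/9 = 1/3 - 10*C/3)
a(G) = -7 + G
a(0 - 1*5) - 7*x(m(-1, -2), -7) = (-7 + (0 - 1*5)) - 7*(1/3 - 10/3*(-4)) = (-7 + (0 - 5)) - 7*(1/3 + 40/3) = (-7 - 5) - 7*41/3 = -12 - 287/3 = -323/3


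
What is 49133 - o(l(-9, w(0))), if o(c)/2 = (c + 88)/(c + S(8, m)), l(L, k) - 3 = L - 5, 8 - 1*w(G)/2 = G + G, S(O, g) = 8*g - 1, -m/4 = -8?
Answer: 5994149/122 ≈ 49132.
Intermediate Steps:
m = 32 (m = -4*(-8) = 32)
S(O, g) = -1 + 8*g
w(G) = 16 - 4*G (w(G) = 16 - 2*(G + G) = 16 - 4*G)
l(L, k) = -2 + L (l(L, k) = 3 + (L - 5) = 3 + (-5 + L) = -2 + L)
o(c) = 2*(88 + c)/(255 + c) (o(c) = 2*((c + 88)/(c + (-1 + 8*32))) = 2*((88 + c)/(c + (-1 + 256))) = 2*((88 + c)/(c + 255)) = 2*((88 + c)/(255 + c)) = 2*(88 + c)/(255 + c))
49133 - o(l(-9, w(0))) = 49133 - 2*(88 + (-2 - 9))/(255 + (-2 - 9)) = 49133 - 2*(88 - 11)/(255 - 11) = 49133 - 2*77/244 = 49133 - 1*77/122 = 49133 - 77/122 = 5994149/122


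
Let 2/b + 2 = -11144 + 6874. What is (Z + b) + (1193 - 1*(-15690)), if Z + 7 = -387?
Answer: 35220503/2136 ≈ 16489.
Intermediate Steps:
Z = -394 (Z = -7 - 387 = -394)
b = -1/2136 (b = 2/(-2 + (-11144 + 6874)) = 2/(-2 - 4270) = 2/(-4272) = 2*(-1/4272) = -1/2136 ≈ -0.00046816)
(Z + b) + (1193 - 1*(-15690)) = (-394 - 1/2136) + (1193 - 1*(-15690)) = -841585/2136 + (1193 + 15690) = -841585/2136 + 16883 = 35220503/2136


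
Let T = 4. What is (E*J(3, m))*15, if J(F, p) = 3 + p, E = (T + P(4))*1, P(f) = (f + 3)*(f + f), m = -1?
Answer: 1800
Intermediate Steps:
P(f) = 2*f*(3 + f) (P(f) = (3 + f)*(2*f) = 2*f*(3 + f))
E = 60 (E = (4 + 2*4*(3 + 4))*1 = (4 + 2*4*7)*1 = (4 + 56)*1 = 60*1 = 60)
(E*J(3, m))*15 = (60*(3 - 1))*15 = (60*2)*15 = 120*15 = 1800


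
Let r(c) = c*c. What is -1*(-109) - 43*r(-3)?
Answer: -278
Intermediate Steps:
r(c) = c²
-1*(-109) - 43*r(-3) = -1*(-109) - 43*(-3)² = 109 - 43*9 = 109 - 387 = -278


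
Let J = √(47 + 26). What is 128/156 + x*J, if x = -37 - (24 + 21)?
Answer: 32/39 - 82*√73 ≈ -699.79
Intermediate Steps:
J = √73 ≈ 8.5440
x = -82 (x = -37 - 1*45 = -37 - 45 = -82)
128/156 + x*J = 128/156 - 82*√73 = 128*(1/156) - 82*√73 = 32/39 - 82*√73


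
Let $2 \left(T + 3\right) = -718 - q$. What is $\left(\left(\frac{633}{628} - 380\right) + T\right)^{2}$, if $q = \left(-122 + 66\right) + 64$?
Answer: $\frac{218888301025}{394384} \approx 5.5501 \cdot 10^{5}$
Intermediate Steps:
$q = 8$ ($q = -56 + 64 = 8$)
$T = -366$ ($T = -3 + \frac{-718 - 8}{2} = -3 + \frac{1}{2} \left(-726\right) = -3 - 363 = -366$)
$\left(\left(\frac{633}{628} - 380\right) + T\right)^{2} = \left(\left(\frac{633}{628} - 380\right) - 366\right)^{2} = \left(- \frac{238007}{628} - 366\right)^{2} = \left(- \frac{467855}{628}\right)^{2} = \frac{218888301025}{394384}$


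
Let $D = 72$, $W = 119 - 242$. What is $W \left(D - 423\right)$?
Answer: $43173$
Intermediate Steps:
$W = -123$
$W \left(D - 423\right) = - 123 \left(72 - 423\right) = \left(-123\right) \left(-351\right) = 43173$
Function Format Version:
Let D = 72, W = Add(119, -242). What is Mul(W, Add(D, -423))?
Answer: 43173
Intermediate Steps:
W = -123
Mul(W, Add(D, -423)) = Mul(-123, Add(72, -423)) = Mul(-123, -351) = 43173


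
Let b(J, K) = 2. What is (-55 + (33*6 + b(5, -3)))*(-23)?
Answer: -3335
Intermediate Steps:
(-55 + (33*6 + b(5, -3)))*(-23) = (-55 + (33*6 + 2))*(-23) = (-55 + (198 + 2))*(-23) = (-55 + 200)*(-23) = 145*(-23) = -3335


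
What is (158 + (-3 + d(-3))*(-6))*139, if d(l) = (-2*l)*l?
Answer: 39476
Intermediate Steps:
d(l) = -2*l²
(158 + (-3 + d(-3))*(-6))*139 = (158 + (-3 - 2*(-3)²)*(-6))*139 = (158 + (-3 - 2*9)*(-6))*139 = (158 + (-3 - 18)*(-6))*139 = (158 - 21*(-6))*139 = (158 + 126)*139 = 284*139 = 39476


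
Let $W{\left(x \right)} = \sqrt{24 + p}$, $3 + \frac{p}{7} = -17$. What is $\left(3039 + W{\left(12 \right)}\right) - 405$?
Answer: $2634 + 2 i \sqrt{29} \approx 2634.0 + 10.77 i$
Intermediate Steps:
$p = -140$ ($p = -21 + 7 \left(-17\right) = -21 - 119 = -140$)
$W{\left(x \right)} = 2 i \sqrt{29}$ ($W{\left(x \right)} = \sqrt{24 - 140} = \sqrt{-116} = 2 i \sqrt{29}$)
$\left(3039 + W{\left(12 \right)}\right) - 405 = \left(3039 + 2 i \sqrt{29}\right) - 405 = 2634 + 2 i \sqrt{29}$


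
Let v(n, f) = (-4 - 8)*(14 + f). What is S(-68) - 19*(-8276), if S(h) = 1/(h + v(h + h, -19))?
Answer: 1257951/8 ≈ 1.5724e+5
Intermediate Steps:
v(n, f) = -168 - 12*f (v(n, f) = -12*(14 + f) = -168 - 12*f)
S(h) = 1/(60 + h) (S(h) = 1/(h + (-168 - 12*(-19))) = 1/(h + (-168 + 228)) = 1/(h + 60) = 1/(60 + h))
S(-68) - 19*(-8276) = 1/(60 - 68) - 19*(-8276) = 1/(-8) - 1*(-157244) = -⅛ + 157244 = 1257951/8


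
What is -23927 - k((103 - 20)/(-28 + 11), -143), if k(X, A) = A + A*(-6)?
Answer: -24642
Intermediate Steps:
k(X, A) = -5*A (k(X, A) = A - 6*A = -5*A)
-23927 - k((103 - 20)/(-28 + 11), -143) = -23927 - (-5)*(-143) = -23927 - 1*715 = -23927 - 715 = -24642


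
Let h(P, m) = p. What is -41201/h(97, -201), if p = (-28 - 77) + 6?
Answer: 41201/99 ≈ 416.17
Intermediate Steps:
p = -99 (p = -105 + 6 = -99)
h(P, m) = -99
-41201/h(97, -201) = -41201/(-99) = -41201*(-1/99) = 41201/99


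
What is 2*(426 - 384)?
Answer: 84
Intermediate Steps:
2*(426 - 384) = 2*42 = 84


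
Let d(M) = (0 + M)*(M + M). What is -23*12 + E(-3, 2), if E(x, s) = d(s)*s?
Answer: -260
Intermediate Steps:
d(M) = 2*M**2 (d(M) = M*(2*M) = 2*M**2)
E(x, s) = 2*s**3 (E(x, s) = (2*s**2)*s = 2*s**3)
-23*12 + E(-3, 2) = -23*12 + 2*2**3 = -276 + 2*8 = -276 + 16 = -260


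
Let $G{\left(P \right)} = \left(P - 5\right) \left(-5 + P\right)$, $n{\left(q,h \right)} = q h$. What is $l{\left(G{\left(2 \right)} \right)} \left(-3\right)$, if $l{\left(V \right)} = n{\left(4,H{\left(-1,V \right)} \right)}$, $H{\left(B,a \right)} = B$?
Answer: $12$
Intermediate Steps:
$n{\left(q,h \right)} = h q$
$G{\left(P \right)} = \left(-5 + P\right)^{2}$ ($G{\left(P \right)} = \left(-5 + P\right) \left(-5 + P\right) = \left(-5 + P\right)^{2}$)
$l{\left(V \right)} = -4$ ($l{\left(V \right)} = \left(-1\right) 4 = -4$)
$l{\left(G{\left(2 \right)} \right)} \left(-3\right) = \left(-4\right) \left(-3\right) = 12$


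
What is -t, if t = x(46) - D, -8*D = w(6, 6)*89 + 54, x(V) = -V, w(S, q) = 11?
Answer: -665/8 ≈ -83.125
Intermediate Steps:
D = -1033/8 (D = -(11*89 + 54)/8 = -(979 + 54)/8 = -⅛*1033 = -1033/8 ≈ -129.13)
t = 665/8 (t = -1*46 - 1*(-1033/8) = -46 + 1033/8 = 665/8 ≈ 83.125)
-t = -1*665/8 = -665/8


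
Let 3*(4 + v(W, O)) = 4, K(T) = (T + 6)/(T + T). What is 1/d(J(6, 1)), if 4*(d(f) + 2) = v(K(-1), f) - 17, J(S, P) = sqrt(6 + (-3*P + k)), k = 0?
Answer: -12/83 ≈ -0.14458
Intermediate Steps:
K(T) = (6 + T)/(2*T) (K(T) = (6 + T)/((2*T)) = (6 + T)*(1/(2*T)) = (6 + T)/(2*T))
v(W, O) = -8/3 (v(W, O) = -4 + (1/3)*4 = -4 + 4/3 = -8/3)
J(S, P) = sqrt(6 - 3*P) (J(S, P) = sqrt(6 + (-3*P + 0)) = sqrt(6 - 3*P))
d(f) = -83/12 (d(f) = -2 + (-8/3 - 17)/4 = -2 + (1/4)*(-59/3) = -2 - 59/12 = -83/12)
1/d(J(6, 1)) = 1/(-83/12) = -12/83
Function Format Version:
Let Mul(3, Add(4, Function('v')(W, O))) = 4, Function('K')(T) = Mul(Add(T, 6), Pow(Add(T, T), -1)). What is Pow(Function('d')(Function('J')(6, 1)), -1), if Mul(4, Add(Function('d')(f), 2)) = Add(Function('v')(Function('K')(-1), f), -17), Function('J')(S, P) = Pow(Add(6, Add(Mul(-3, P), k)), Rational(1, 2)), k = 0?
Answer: Rational(-12, 83) ≈ -0.14458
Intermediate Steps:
Function('K')(T) = Mul(Rational(1, 2), Pow(T, -1), Add(6, T)) (Function('K')(T) = Mul(Add(6, T), Pow(Mul(2, T), -1)) = Mul(Add(6, T), Mul(Rational(1, 2), Pow(T, -1))) = Mul(Rational(1, 2), Pow(T, -1), Add(6, T)))
Function('v')(W, O) = Rational(-8, 3) (Function('v')(W, O) = Add(-4, Mul(Rational(1, 3), 4)) = Add(-4, Rational(4, 3)) = Rational(-8, 3))
Function('J')(S, P) = Pow(Add(6, Mul(-3, P)), Rational(1, 2)) (Function('J')(S, P) = Pow(Add(6, Add(Mul(-3, P), 0)), Rational(1, 2)) = Pow(Add(6, Mul(-3, P)), Rational(1, 2)))
Function('d')(f) = Rational(-83, 12) (Function('d')(f) = Add(-2, Mul(Rational(1, 4), Add(Rational(-8, 3), -17))) = Add(-2, Mul(Rational(1, 4), Rational(-59, 3))) = Add(-2, Rational(-59, 12)) = Rational(-83, 12))
Pow(Function('d')(Function('J')(6, 1)), -1) = Pow(Rational(-83, 12), -1) = Rational(-12, 83)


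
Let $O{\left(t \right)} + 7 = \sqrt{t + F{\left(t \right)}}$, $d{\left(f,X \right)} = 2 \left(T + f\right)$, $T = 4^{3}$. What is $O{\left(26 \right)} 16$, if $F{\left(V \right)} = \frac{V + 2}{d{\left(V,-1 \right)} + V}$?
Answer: $-112 + \frac{32 \sqrt{69319}}{103} \approx -30.203$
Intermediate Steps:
$T = 64$
$d{\left(f,X \right)} = 128 + 2 f$ ($d{\left(f,X \right)} = 2 \left(64 + f\right) = 128 + 2 f$)
$F{\left(V \right)} = \frac{2 + V}{128 + 3 V}$ ($F{\left(V \right)} = \frac{V + 2}{\left(128 + 2 V\right) + V} = \frac{2 + V}{128 + 3 V}$)
$O{\left(t \right)} = -7 + \sqrt{t + \frac{2 + t}{128 + 3 t}}$
$O{\left(26 \right)} 16 = \left(-7 + \sqrt{\frac{2 + 26 + 26 \left(128 + 3 \cdot 26\right)}{128 + 3 \cdot 26}}\right) 16 = \left(-7 + \sqrt{\frac{2 + 26 + 26 \left(128 + 78\right)}{128 + 78}}\right) 16 = \left(-7 + \sqrt{\frac{2 + 26 + 26 \cdot 206}{206}}\right) 16 = \left(-7 + \sqrt{\frac{2 + 26 + 5356}{206}}\right) 16 = \left(-7 + \sqrt{\frac{1}{206} \cdot 5384}\right) 16 = \left(-7 + \sqrt{\frac{2692}{103}}\right) 16 = \left(-7 + \frac{2 \sqrt{69319}}{103}\right) 16 = -112 + \frac{32 \sqrt{69319}}{103}$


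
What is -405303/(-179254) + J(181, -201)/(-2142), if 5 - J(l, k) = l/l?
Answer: 433721005/191981034 ≈ 2.2592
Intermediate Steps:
J(l, k) = 4 (J(l, k) = 5 - l/l = 5 - 1*1 = 5 - 1 = 4)
-405303/(-179254) + J(181, -201)/(-2142) = -405303/(-179254) + 4/(-2142) = -405303*(-1/179254) + 4*(-1/2142) = 405303/179254 - 2/1071 = 433721005/191981034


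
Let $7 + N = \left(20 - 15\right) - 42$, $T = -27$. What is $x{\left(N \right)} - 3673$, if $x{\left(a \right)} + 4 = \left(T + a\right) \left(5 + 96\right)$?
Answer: $-10848$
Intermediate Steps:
$N = -44$ ($N = -7 + \left(\left(20 - 15\right) - 42\right) = -7 + \left(5 - 42\right) = -7 - 37 = -44$)
$x{\left(a \right)} = -2731 + 101 a$ ($x{\left(a \right)} = -4 + \left(-27 + a\right) \left(5 + 96\right) = -4 + \left(-27 + a\right) 101 = -4 + \left(-2727 + 101 a\right) = -2731 + 101 a$)
$x{\left(N \right)} - 3673 = \left(-2731 + 101 \left(-44\right)\right) - 3673 = \left(-2731 - 4444\right) - 3673 = -7175 - 3673 = -10848$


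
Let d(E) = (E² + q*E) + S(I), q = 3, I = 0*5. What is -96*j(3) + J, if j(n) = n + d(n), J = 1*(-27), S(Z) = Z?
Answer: -2043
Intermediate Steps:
I = 0
J = -27
d(E) = E² + 3*E (d(E) = (E² + 3*E) + 0 = E² + 3*E)
j(n) = n + n*(3 + n)
-96*j(3) + J = -288*(4 + 3) - 27 = -288*7 - 27 = -96*21 - 27 = -2016 - 27 = -2043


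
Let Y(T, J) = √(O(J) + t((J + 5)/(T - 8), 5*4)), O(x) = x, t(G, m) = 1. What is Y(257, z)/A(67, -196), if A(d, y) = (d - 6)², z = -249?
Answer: 2*I*√62/3721 ≈ 0.0042322*I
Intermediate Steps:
Y(T, J) = √(1 + J) (Y(T, J) = √(J + 1) = √(1 + J))
A(d, y) = (-6 + d)²
Y(257, z)/A(67, -196) = √(1 - 249)/((-6 + 67)²) = √(-248)/(61²) = (2*I*√62)/3721 = (2*I*√62)*(1/3721) = 2*I*√62/3721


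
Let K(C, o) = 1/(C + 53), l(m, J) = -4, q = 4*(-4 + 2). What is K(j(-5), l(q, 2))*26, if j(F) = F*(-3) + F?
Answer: 26/63 ≈ 0.41270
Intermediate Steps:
q = -8 (q = 4*(-2) = -8)
j(F) = -2*F (j(F) = -3*F + F = -2*F)
K(C, o) = 1/(53 + C)
K(j(-5), l(q, 2))*26 = 26/(53 - 2*(-5)) = 26/(53 + 10) = 26/63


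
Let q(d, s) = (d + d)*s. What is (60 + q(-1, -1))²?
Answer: 3844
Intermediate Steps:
q(d, s) = 2*d*s (q(d, s) = (2*d)*s = 2*d*s)
(60 + q(-1, -1))² = (60 + 2*(-1)*(-1))² = (60 + 2)² = 62² = 3844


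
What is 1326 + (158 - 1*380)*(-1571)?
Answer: 350088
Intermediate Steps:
1326 + (158 - 1*380)*(-1571) = 1326 + (158 - 380)*(-1571) = 1326 - 222*(-1571) = 1326 + 348762 = 350088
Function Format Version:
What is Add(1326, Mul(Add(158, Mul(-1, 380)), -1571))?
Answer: 350088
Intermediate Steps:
Add(1326, Mul(Add(158, Mul(-1, 380)), -1571)) = Add(1326, Mul(Add(158, -380), -1571)) = Add(1326, Mul(-222, -1571)) = Add(1326, 348762) = 350088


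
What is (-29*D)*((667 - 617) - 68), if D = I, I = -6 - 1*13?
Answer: -9918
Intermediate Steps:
I = -19 (I = -6 - 13 = -19)
D = -19
(-29*D)*((667 - 617) - 68) = (-29*(-19))*((667 - 617) - 68) = 551*(50 - 68) = 551*(-18) = -9918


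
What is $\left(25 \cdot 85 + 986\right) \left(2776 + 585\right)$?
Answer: $10456071$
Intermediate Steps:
$\left(25 \cdot 85 + 986\right) \left(2776 + 585\right) = \left(2125 + 986\right) 3361 = 3111 \cdot 3361 = 10456071$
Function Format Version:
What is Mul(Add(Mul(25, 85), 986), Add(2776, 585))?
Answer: 10456071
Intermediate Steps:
Mul(Add(Mul(25, 85), 986), Add(2776, 585)) = Mul(Add(2125, 986), 3361) = Mul(3111, 3361) = 10456071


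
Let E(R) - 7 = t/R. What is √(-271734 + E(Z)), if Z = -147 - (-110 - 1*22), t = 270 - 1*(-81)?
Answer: 4*I*√424610/5 ≈ 521.3*I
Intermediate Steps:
t = 351 (t = 270 + 81 = 351)
Z = -15 (Z = -147 - (-110 - 22) = -147 - 1*(-132) = -147 + 132 = -15)
E(R) = 7 + 351/R
√(-271734 + E(Z)) = √(-271734 + (7 + 351/(-15))) = √(-271734 + (7 + 351*(-1/15))) = √(-271734 + (7 - 117/5)) = √(-271734 - 82/5) = √(-1358752/5) = 4*I*√424610/5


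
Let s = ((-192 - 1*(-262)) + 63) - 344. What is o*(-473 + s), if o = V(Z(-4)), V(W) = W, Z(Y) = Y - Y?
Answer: 0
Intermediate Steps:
Z(Y) = 0
o = 0
s = -211 (s = ((-192 + 262) + 63) - 344 = (70 + 63) - 344 = 133 - 344 = -211)
o*(-473 + s) = 0*(-473 - 211) = 0*(-684) = 0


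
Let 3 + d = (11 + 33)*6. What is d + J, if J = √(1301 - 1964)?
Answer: 261 + I*√663 ≈ 261.0 + 25.749*I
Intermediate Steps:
d = 261 (d = -3 + (11 + 33)*6 = -3 + 44*6 = -3 + 264 = 261)
J = I*√663 (J = √(-663) = I*√663 ≈ 25.749*I)
d + J = 261 + I*√663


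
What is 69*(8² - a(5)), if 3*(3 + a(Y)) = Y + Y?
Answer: 4393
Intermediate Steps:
a(Y) = -3 + 2*Y/3 (a(Y) = -3 + (Y + Y)/3 = -3 + (2*Y)/3 = -3 + 2*Y/3)
69*(8² - a(5)) = 69*(8² - (-3 + (⅔)*5)) = 69*(64 - (-3 + 10/3)) = 69*(64 - 1*⅓) = 69*(64 - ⅓) = 69*(191/3) = 4393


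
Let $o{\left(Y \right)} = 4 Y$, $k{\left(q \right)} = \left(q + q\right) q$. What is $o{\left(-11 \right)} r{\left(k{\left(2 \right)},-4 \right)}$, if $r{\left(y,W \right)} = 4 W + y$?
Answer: $352$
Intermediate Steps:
$k{\left(q \right)} = 2 q^{2}$ ($k{\left(q \right)} = 2 q q = 2 q^{2}$)
$r{\left(y,W \right)} = y + 4 W$
$o{\left(-11 \right)} r{\left(k{\left(2 \right)},-4 \right)} = 4 \left(-11\right) \left(2 \cdot 2^{2} + 4 \left(-4\right)\right) = - 44 \left(2 \cdot 4 - 16\right) = - 44 \left(8 - 16\right) = \left(-44\right) \left(-8\right) = 352$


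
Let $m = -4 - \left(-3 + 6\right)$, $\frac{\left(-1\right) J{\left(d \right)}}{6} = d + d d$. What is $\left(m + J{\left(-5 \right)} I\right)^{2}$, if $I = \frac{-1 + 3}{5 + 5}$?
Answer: $961$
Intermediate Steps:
$I = \frac{1}{5}$ ($I = \frac{2}{10} = 2 \cdot \frac{1}{10} = \frac{1}{5} \approx 0.2$)
$J{\left(d \right)} = - 6 d - 6 d^{2}$ ($J{\left(d \right)} = - 6 \left(d + d d\right) = - 6 \left(d + d^{2}\right) = - 6 d - 6 d^{2}$)
$m = -7$ ($m = -4 - 3 = -7$)
$\left(m + J{\left(-5 \right)} I\right)^{2} = \left(-7 + \left(-6\right) \left(-5\right) \left(1 - 5\right) \frac{1}{5}\right)^{2} = \left(-7 + \left(-6\right) \left(-5\right) \left(-4\right) \frac{1}{5}\right)^{2} = \left(-7 - 24\right)^{2} = \left(-31\right)^{2} = 961$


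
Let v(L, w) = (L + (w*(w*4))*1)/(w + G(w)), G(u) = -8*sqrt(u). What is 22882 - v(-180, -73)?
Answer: 3155970/137 - 169088*I*sqrt(73)/10001 ≈ 23036.0 - 144.45*I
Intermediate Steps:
v(L, w) = (L + 4*w**2)/(w - 8*sqrt(w)) (v(L, w) = (L + (w*(w*4))*1)/(w - 8*sqrt(w)) = (L + (w*(4*w))*1)/(w - 8*sqrt(w)) = (L + (4*w**2)*1)/(w - 8*sqrt(w)) = (L + 4*w**2)/(w - 8*sqrt(w)))
22882 - v(-180, -73) = 22882 - (-180 + 4*(-73)**2)/(-73 - 8*I*sqrt(73)) = 22882 - (-180 + 4*5329)/(-73 - 8*I*sqrt(73)) = 22882 - (-180 + 21316)/(-73 - 8*I*sqrt(73)) = 22882 - 21136/(-73 - 8*I*sqrt(73))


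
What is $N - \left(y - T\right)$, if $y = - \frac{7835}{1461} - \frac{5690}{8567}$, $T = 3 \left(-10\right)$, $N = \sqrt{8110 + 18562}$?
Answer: $- \frac{300056075}{12516387} + 4 \sqrt{1667} \approx 139.34$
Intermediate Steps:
$N = 4 \sqrt{1667}$ ($N = \sqrt{26672} = 4 \sqrt{1667} \approx 163.32$)
$T = -30$
$y = - \frac{75435535}{12516387}$ ($y = \left(-7835\right) \frac{1}{1461} - \frac{5690}{8567} = - \frac{7835}{1461} - \frac{5690}{8567} = - \frac{75435535}{12516387} \approx -6.0269$)
$N - \left(y - T\right) = 4 \sqrt{1667} - \left(- \frac{75435535}{12516387} - -30\right) = 4 \sqrt{1667} - \left(- \frac{75435535}{12516387} + 30\right) = 4 \sqrt{1667} - \frac{300056075}{12516387} = - \frac{300056075}{12516387} + 4 \sqrt{1667}$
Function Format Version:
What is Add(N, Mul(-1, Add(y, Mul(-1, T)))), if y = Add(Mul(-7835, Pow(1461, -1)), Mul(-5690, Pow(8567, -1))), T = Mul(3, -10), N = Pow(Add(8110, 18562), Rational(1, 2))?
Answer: Add(Rational(-300056075, 12516387), Mul(4, Pow(1667, Rational(1, 2)))) ≈ 139.34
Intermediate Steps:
N = Mul(4, Pow(1667, Rational(1, 2))) (N = Pow(26672, Rational(1, 2)) = Mul(4, Pow(1667, Rational(1, 2))) ≈ 163.32)
T = -30
y = Rational(-75435535, 12516387) (y = Add(Mul(-7835, Rational(1, 1461)), Mul(-5690, Rational(1, 8567))) = Add(Rational(-7835, 1461), Rational(-5690, 8567)) = Rational(-75435535, 12516387) ≈ -6.0269)
Add(N, Mul(-1, Add(y, Mul(-1, T)))) = Add(Mul(4, Pow(1667, Rational(1, 2))), Mul(-1, Add(Rational(-75435535, 12516387), Mul(-1, -30)))) = Add(Mul(4, Pow(1667, Rational(1, 2))), Mul(-1, Add(Rational(-75435535, 12516387), 30))) = Add(Mul(4, Pow(1667, Rational(1, 2))), Mul(-1, Rational(300056075, 12516387))) = Add(Mul(4, Pow(1667, Rational(1, 2))), Rational(-300056075, 12516387)) = Add(Rational(-300056075, 12516387), Mul(4, Pow(1667, Rational(1, 2))))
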